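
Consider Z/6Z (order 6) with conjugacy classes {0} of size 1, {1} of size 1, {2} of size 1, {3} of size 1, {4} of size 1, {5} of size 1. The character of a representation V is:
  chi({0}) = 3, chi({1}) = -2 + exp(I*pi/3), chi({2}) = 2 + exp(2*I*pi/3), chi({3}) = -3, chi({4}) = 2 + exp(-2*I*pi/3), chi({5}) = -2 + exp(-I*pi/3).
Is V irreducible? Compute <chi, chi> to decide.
Not irreducible (reducible): <chi, chi> = 5 > 1.

Proof sketch: <chi, chi> = (1/|G|) sum_C |C| * |chi(C)|^2 = (1/6)[1*|3|^2 + 1*|-2 + exp(I*pi/3)|^2 + 1*|2 + exp(2*I*pi/3)|^2 + 1*|-3|^2 + 1*|2 + exp(-2*I*pi/3)|^2 + 1*|-2 + exp(-I*pi/3)|^2]
  = (1/6)[(9) + (3) + (3) + (9) + (3) + (3)] = 30/6 = 5.
(Exp terms are combined using exp(i*s)*conj(exp(i*t)) = exp(i*(s-t)), and sums of them are collapsed using the identity that for every m > 1 the m distinct m-th roots of unity sum to 0, e.g. 1 + exp(2*I*pi/3) + exp(-2*I*pi/3) = 0.)
A character is irreducible iff <chi, chi> = 1, so this representation is reducible.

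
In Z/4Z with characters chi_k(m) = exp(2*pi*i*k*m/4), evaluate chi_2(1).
chi_2(1) = zeta_4^2 = -1

Reasoning: chi_2(1) = zeta_4^(2*1) = zeta_4^2. Since zeta_4^4 = 1, this equals zeta_4^2 = exp(2*pi*i*2/4) = -1.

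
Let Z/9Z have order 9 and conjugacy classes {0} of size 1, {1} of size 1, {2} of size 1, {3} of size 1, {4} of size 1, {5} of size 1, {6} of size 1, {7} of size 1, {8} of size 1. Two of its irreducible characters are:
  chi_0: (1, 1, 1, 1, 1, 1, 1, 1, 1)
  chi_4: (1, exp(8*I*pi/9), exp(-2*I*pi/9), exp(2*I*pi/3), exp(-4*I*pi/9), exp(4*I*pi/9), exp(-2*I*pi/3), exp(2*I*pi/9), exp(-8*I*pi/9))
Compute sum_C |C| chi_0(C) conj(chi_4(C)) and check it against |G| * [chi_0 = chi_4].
Sum = 0; so <chi_0, chi_4> = 0 (distinct irreducibles are orthogonal).

Solution. Compute term by term over conjugacy classes (|C| * chi_0(C) * conj(chi_4(C))):
  1*(1)*conj(1) + 1*(1)*conj(exp(8*I*pi/9)) + 1*(1)*conj(exp(-2*I*pi/9)) + 1*(1)*conj(exp(2*I*pi/3)) + 1*(1)*conj(exp(-4*I*pi/9)) + 1*(1)*conj(exp(4*I*pi/9)) + 1*(1)*conj(exp(-2*I*pi/3)) + 1*(1)*conj(exp(2*I*pi/9)) + 1*(1)*conj(exp(-8*I*pi/9))
  = (1) + (exp(-8*I*pi/9)) + (exp(2*I*pi/9)) + (exp(-2*I*pi/3)) + (exp(4*I*pi/9)) + (exp(-4*I*pi/9)) + (exp(2*I*pi/3)) + (exp(-2*I*pi/9)) + (exp(8*I*pi/9))
  = 0.
(Exp terms are combined using exp(i*s)*conj(exp(i*t)) = exp(i*(s-t)), and sums of them are collapsed using the identity that for every m > 1 the m distinct m-th roots of unity sum to 0, e.g. 1 + exp(2*I*pi/3) + exp(-2*I*pi/3) = 0.)
Dividing by |G| = 9 gives 0/9 = 0, matching the row-orthogonality relation <chi_0, chi_4> = [chi_0 = chi_4].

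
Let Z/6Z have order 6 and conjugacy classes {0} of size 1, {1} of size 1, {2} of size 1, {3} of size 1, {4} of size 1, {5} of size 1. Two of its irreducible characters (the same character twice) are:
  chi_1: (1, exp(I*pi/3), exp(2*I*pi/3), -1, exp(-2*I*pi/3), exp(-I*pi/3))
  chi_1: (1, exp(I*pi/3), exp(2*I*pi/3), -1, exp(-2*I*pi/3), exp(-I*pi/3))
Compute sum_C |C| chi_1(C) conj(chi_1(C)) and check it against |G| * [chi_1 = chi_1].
Sum = 6 = |G| = 6; so <chi_1, chi_1> = 1 (norm-1 confirms irreducibility).

Argument: Compute term by term over conjugacy classes (|C| * chi_1(C) * conj(chi_1(C))):
  1*(1)*conj(1) + 1*(exp(I*pi/3))*conj(exp(I*pi/3)) + 1*(exp(2*I*pi/3))*conj(exp(2*I*pi/3)) + 1*(-1)*conj(-1) + 1*(exp(-2*I*pi/3))*conj(exp(-2*I*pi/3)) + 1*(exp(-I*pi/3))*conj(exp(-I*pi/3))
  = (1) + (1) + (1) + (1) + (1) + (1)
  = 6.
(Exp terms are combined using exp(i*s)*conj(exp(i*t)) = exp(i*(s-t)), and sums of them are collapsed using the identity that for every m > 1 the m distinct m-th roots of unity sum to 0, e.g. 1 + exp(2*I*pi/3) + exp(-2*I*pi/3) = 0.)
Dividing by |G| = 6 gives 6/6 = 1, matching the row-orthogonality relation <chi_1, chi_1> = [chi_1 = chi_1].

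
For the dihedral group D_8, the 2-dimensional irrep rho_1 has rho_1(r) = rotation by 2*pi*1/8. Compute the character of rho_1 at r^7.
chi_{rho_1}(r^7) = 2*cos(2*pi*1*7/8) = sqrt(2)

Derivation: rho_1(r^7) is rotation by angle 2*pi*1*7/8, whose trace is 2*cos(2*pi*1*7/8) = sqrt(2).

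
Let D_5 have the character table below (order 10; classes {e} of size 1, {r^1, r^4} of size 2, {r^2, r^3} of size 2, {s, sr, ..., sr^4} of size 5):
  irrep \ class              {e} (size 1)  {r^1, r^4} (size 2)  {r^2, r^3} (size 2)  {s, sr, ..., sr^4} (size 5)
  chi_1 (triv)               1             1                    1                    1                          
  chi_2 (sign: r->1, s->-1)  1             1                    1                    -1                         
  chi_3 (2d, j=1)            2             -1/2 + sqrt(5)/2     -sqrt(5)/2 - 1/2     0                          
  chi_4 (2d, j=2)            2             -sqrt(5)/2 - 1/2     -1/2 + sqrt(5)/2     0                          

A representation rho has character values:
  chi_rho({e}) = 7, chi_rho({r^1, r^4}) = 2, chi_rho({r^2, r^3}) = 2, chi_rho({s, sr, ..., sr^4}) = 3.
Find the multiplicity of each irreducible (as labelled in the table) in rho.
Multiplicities: chi_1: 3, chi_2: 0, chi_3: 1, chi_4: 1.

Reasoning: Use <chi_rho, chi> = (1/|G|) sum_C |C| * chi_rho(C) * conj(chi(C)) with |G| = 10 for each irreducible chi in the table:
  <chi_rho, chi_1> = (1/10)[1*(7)*conj(1) + 2*(2)*conj(1) + 2*(2)*conj(1) + 5*(3)*conj(1)]
      = (1/10)[(7) + (4) + (4) + (15)] = 30/10 = 3
  <chi_rho, chi_2> = (1/10)[1*(7)*conj(1) + 2*(2)*conj(1) + 2*(2)*conj(1) + 5*(3)*conj(-1)]
      = (1/10)[(7) + (4) + (4) + (-15)] = 0/10 = 0
  <chi_rho, chi_3> = (1/10)[1*(7)*conj(2) + 2*(2)*conj(-1/2 + sqrt(5)/2) + 2*(2)*conj(-sqrt(5)/2 - 1/2) + 5*(3)*conj(0)]
      = (1/10)[(14) + (-2 + 2*sqrt(5)) + (-2*sqrt(5) - 2) + (0)] = 10/10 = 1
  <chi_rho, chi_4> = (1/10)[1*(7)*conj(2) + 2*(2)*conj(-sqrt(5)/2 - 1/2) + 2*(2)*conj(-1/2 + sqrt(5)/2) + 5*(3)*conj(0)]
      = (1/10)[(14) + (-2*sqrt(5) - 2) + (-2 + 2*sqrt(5)) + (0)] = 10/10 = 1
Dimension check: dim(rho) = sum (mult * dim) = 3*1 + 0*1 + 1*2 + 1*2 = 7 = chi_rho(e) = 7.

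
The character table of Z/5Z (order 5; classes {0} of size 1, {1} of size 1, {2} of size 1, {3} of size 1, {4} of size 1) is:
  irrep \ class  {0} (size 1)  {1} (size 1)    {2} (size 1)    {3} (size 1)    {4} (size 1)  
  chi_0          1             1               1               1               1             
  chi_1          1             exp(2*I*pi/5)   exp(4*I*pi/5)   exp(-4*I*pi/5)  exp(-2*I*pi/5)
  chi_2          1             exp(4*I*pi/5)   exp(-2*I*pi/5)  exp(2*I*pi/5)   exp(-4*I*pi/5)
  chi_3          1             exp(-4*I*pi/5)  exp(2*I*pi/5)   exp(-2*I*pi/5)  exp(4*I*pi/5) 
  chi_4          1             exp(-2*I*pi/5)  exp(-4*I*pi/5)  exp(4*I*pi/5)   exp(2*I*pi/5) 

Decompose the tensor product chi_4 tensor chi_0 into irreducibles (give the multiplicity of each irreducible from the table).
chi_4 tensor chi_0 = chi_4 (all other irreducibles have multiplicity 0).

Details: The character of a tensor product is the pointwise product (chi_4 * chi_0)(C) = chi_4(C) * chi_0(C):
  {0}: (1)*(1), {1}: (exp(-2*I*pi/5))*(1), {2}: (exp(-4*I*pi/5))*(1), {3}: (exp(4*I*pi/5))*(1), {4}: (exp(2*I*pi/5))*(1)
so (chi_4 * chi_0) takes values
  {0} -> 1, {1} -> exp(-2*I*pi/5), {2} -> exp(-4*I*pi/5), {3} -> exp(4*I*pi/5), {4} -> exp(2*I*pi/5).
Now take the inner product of this character with each irreducible chi from the table, <chi_4*chi_0, chi> = (1/5) sum_C |C| (chi_4*chi_0)(C) conj(chi(C)):
  <chi_4*chi_0, chi_0> = (1/5)[1*(1)*conj(1) + 1*(exp(-2*I*pi/5))*conj(1) + 1*(exp(-4*I*pi/5))*conj(1) + 1*(exp(4*I*pi/5))*conj(1) + 1*(exp(2*I*pi/5))*conj(1)]
      = (1/5)[(1) + (exp(-2*I*pi/5)) + (exp(-4*I*pi/5)) + (exp(4*I*pi/5)) + (exp(2*I*pi/5))] = 0/5 = 0
  <chi_4*chi_0, chi_1> = (1/5)[1*(1)*conj(1) + 1*(exp(-2*I*pi/5))*conj(exp(2*I*pi/5)) + 1*(exp(-4*I*pi/5))*conj(exp(4*I*pi/5)) + 1*(exp(4*I*pi/5))*conj(exp(-4*I*pi/5)) + 1*(exp(2*I*pi/5))*conj(exp(-2*I*pi/5))]
      = (1/5)[(1) + (exp(-4*I*pi/5)) + (exp(2*I*pi/5)) + (exp(-2*I*pi/5)) + (exp(4*I*pi/5))] = 0/5 = 0
  <chi_4*chi_0, chi_2> = (1/5)[1*(1)*conj(1) + 1*(exp(-2*I*pi/5))*conj(exp(4*I*pi/5)) + 1*(exp(-4*I*pi/5))*conj(exp(-2*I*pi/5)) + 1*(exp(4*I*pi/5))*conj(exp(2*I*pi/5)) + 1*(exp(2*I*pi/5))*conj(exp(-4*I*pi/5))]
      = (1/5)[(1) + (exp(4*I*pi/5)) + (exp(-2*I*pi/5)) + (exp(2*I*pi/5)) + (exp(-4*I*pi/5))] = 0/5 = 0
  <chi_4*chi_0, chi_3> = (1/5)[1*(1)*conj(1) + 1*(exp(-2*I*pi/5))*conj(exp(-4*I*pi/5)) + 1*(exp(-4*I*pi/5))*conj(exp(2*I*pi/5)) + 1*(exp(4*I*pi/5))*conj(exp(-2*I*pi/5)) + 1*(exp(2*I*pi/5))*conj(exp(4*I*pi/5))]
      = (1/5)[(1) + (exp(2*I*pi/5)) + (exp(4*I*pi/5)) + (exp(-4*I*pi/5)) + (exp(-2*I*pi/5))] = 0/5 = 0
  <chi_4*chi_0, chi_4> = (1/5)[1*(1)*conj(1) + 1*(exp(-2*I*pi/5))*conj(exp(-2*I*pi/5)) + 1*(exp(-4*I*pi/5))*conj(exp(-4*I*pi/5)) + 1*(exp(4*I*pi/5))*conj(exp(4*I*pi/5)) + 1*(exp(2*I*pi/5))*conj(exp(2*I*pi/5))]
      = (1/5)[(1) + (1) + (1) + (1) + (1)] = 5/5 = 1
(Exp terms are combined using exp(i*s)*conj(exp(i*t)) = exp(i*(s-t)), and sums of them are collapsed using the identity that for every m > 1 the m distinct m-th roots of unity sum to 0, e.g. 1 + exp(2*I*pi/3) + exp(-2*I*pi/3) = 0.)
Hence the multiplicities are chi_4: 1. Dimension check: dim(chi_4)*dim(chi_0) = 1*1 = 1 and sum (mult * dim) = 1*1 = 1.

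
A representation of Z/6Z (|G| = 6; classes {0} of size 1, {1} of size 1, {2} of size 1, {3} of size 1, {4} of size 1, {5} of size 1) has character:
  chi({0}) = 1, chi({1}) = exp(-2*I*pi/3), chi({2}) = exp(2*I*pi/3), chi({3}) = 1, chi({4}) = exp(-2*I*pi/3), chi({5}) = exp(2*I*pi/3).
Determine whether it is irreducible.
Irreducible: <chi, chi> = 1.

Details: <chi, chi> = (1/|G|) sum_C |C| * |chi(C)|^2 = (1/6)[1*|1|^2 + 1*|exp(-2*I*pi/3)|^2 + 1*|exp(2*I*pi/3)|^2 + 1*|1|^2 + 1*|exp(-2*I*pi/3)|^2 + 1*|exp(2*I*pi/3)|^2]
  = (1/6)[(1) + (1) + (1) + (1) + (1) + (1)] = 6/6 = 1.
(Exp terms are combined using exp(i*s)*conj(exp(i*t)) = exp(i*(s-t)), and sums of them are collapsed using the identity that for every m > 1 the m distinct m-th roots of unity sum to 0, e.g. 1 + exp(2*I*pi/3) + exp(-2*I*pi/3) = 0.)
A character is irreducible iff <chi, chi> = 1, so this representation is irreducible.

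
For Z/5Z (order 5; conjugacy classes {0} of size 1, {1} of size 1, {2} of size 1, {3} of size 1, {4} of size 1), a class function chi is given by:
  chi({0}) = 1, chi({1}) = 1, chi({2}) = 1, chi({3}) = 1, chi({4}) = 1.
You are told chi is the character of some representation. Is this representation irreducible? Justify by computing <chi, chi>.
Irreducible: <chi, chi> = 1.

Solution. <chi, chi> = (1/|G|) sum_C |C| * |chi(C)|^2 = (1/5)[1*|1|^2 + 1*|1|^2 + 1*|1|^2 + 1*|1|^2 + 1*|1|^2]
  = (1/5)[(1) + (1) + (1) + (1) + (1)] = 5/5 = 1.
(Exp terms are combined using exp(i*s)*conj(exp(i*t)) = exp(i*(s-t)), and sums of them are collapsed using the identity that for every m > 1 the m distinct m-th roots of unity sum to 0, e.g. 1 + exp(2*I*pi/3) + exp(-2*I*pi/3) = 0.)
A character is irreducible iff <chi, chi> = 1, so this representation is irreducible.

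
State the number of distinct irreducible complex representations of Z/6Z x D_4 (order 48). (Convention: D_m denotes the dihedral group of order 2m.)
30

Derivation: The number of irreducible complex representations of a finite group equals its number of conjugacy classes. For a direct product, #classes(G x H) = #classes(G) * #classes(H). Z/6Z has 6 classes (abelian), D_4 has 5 classes, so 6 * 5 = 30, so Z/6Z x D_4 (order 48) has exactly 30 irreducible complex representations.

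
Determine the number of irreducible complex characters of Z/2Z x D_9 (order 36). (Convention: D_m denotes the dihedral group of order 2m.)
12

Solution. The number of irreducible complex representations of a finite group equals its number of conjugacy classes. For a direct product, #classes(G x H) = #classes(G) * #classes(H). Z/2Z has 2 classes (abelian), D_9 has 6 classes, so 2 * 6 = 12, so Z/2Z x D_9 (order 36) has exactly 12 irreducible complex representations.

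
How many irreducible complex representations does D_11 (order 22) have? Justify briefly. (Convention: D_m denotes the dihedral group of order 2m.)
7

Why: The number of irreducible complex representations of a finite group equals its number of conjugacy classes. D_11 has 7 conjugacy classes ((n+3)/2 for n odd), so D_11 (order 22) has exactly 7 irreducible complex representations.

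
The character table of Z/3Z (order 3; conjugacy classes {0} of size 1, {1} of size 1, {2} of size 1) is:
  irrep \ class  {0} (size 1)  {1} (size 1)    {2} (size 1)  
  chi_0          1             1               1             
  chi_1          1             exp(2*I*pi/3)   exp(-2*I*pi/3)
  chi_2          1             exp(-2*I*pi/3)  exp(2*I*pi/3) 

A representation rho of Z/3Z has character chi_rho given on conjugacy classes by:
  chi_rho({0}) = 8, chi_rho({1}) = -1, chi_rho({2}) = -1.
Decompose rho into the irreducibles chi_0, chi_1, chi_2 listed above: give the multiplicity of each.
Multiplicities: chi_0: 2, chi_1: 3, chi_2: 3.

Use <chi_rho, chi> = (1/|G|) sum_C |C| * chi_rho(C) * conj(chi(C)) with |G| = 3 for each irreducible chi in the table:
  <chi_rho, chi_0> = (1/3)[1*(8)*conj(1) + 1*(-1)*conj(1) + 1*(-1)*conj(1)]
      = (1/3)[(8) + (-1) + (-1)] = 6/3 = 2
  <chi_rho, chi_1> = (1/3)[1*(8)*conj(1) + 1*(-1)*conj(exp(2*I*pi/3)) + 1*(-1)*conj(exp(-2*I*pi/3))]
      = (1/3)[(8) + (3 + 2*exp(-2*I*pi/3) + 3*exp(2*I*pi/3)) + (3 + 3*exp(-2*I*pi/3) + 2*exp(2*I*pi/3))] = 9/3 = 3
  <chi_rho, chi_2> = (1/3)[1*(8)*conj(1) + 1*(-1)*conj(exp(-2*I*pi/3)) + 1*(-1)*conj(exp(2*I*pi/3))]
      = (1/3)[(8) + (3 + 3*exp(-2*I*pi/3) + 2*exp(2*I*pi/3)) + (3 + 2*exp(-2*I*pi/3) + 3*exp(2*I*pi/3))] = 9/3 = 3
(Exp terms are combined using exp(i*s)*conj(exp(i*t)) = exp(i*(s-t)), and sums of them are collapsed using the identity that for every m > 1 the m distinct m-th roots of unity sum to 0, e.g. 1 + exp(2*I*pi/3) + exp(-2*I*pi/3) = 0.)
Dimension check: dim(rho) = sum (mult * dim) = 2*1 + 3*1 + 3*1 = 8 = chi_rho(e) = 8.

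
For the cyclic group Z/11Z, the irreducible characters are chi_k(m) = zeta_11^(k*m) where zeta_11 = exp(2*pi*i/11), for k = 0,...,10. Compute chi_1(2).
chi_1(2) = zeta_11^2 = exp(4*I*pi/11)

Explanation: chi_1(2) = zeta_11^(1*2) = zeta_11^2. Since zeta_11^11 = 1, this equals zeta_11^2 = exp(2*pi*i*2/11) = exp(4*I*pi/11).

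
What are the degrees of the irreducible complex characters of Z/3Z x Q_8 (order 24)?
Dimensions: 1, 1, 1, 1, 1, 1, 1, 1, 1, 1, 1, 1, 2, 2, 2

Justification: There are 15 irreducibles (= number of conjugacy classes). Their dimensions d_i satisfy sum d_i^2 = |G| = 24: 1 + 1 + 1 + 1 + 1 + 1 + 1 + 1 + 1 + 1 + 1 + 1 + 4 + 4 + 4 = 24. (For the product with Z/3Z: each of the 3 1-dim characters of Z/3Z tensors with each irrep of Q_8, giving 3 copies of each Q_8-dimension.)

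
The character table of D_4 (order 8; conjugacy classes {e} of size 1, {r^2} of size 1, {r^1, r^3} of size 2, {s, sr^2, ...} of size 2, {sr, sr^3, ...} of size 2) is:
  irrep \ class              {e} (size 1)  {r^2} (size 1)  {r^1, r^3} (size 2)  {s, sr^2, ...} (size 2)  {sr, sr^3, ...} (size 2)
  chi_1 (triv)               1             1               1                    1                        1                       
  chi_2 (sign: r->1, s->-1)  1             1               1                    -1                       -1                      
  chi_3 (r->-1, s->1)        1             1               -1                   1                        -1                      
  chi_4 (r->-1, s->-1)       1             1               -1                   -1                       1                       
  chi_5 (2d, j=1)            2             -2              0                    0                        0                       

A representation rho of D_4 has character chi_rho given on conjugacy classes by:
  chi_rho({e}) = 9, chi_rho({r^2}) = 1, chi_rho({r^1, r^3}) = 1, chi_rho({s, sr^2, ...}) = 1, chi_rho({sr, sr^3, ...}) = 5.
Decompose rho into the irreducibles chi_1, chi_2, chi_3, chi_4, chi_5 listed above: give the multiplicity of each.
Multiplicities: chi_1: 3, chi_2: 0, chi_3: 0, chi_4: 2, chi_5: 2.

Proof sketch: Use <chi_rho, chi> = (1/|G|) sum_C |C| * chi_rho(C) * conj(chi(C)) with |G| = 8 for each irreducible chi in the table:
  <chi_rho, chi_1> = (1/8)[1*(9)*conj(1) + 1*(1)*conj(1) + 2*(1)*conj(1) + 2*(1)*conj(1) + 2*(5)*conj(1)]
      = (1/8)[(9) + (1) + (2) + (2) + (10)] = 24/8 = 3
  <chi_rho, chi_2> = (1/8)[1*(9)*conj(1) + 1*(1)*conj(1) + 2*(1)*conj(1) + 2*(1)*conj(-1) + 2*(5)*conj(-1)]
      = (1/8)[(9) + (1) + (2) + (-2) + (-10)] = 0/8 = 0
  <chi_rho, chi_3> = (1/8)[1*(9)*conj(1) + 1*(1)*conj(1) + 2*(1)*conj(-1) + 2*(1)*conj(1) + 2*(5)*conj(-1)]
      = (1/8)[(9) + (1) + (-2) + (2) + (-10)] = 0/8 = 0
  <chi_rho, chi_4> = (1/8)[1*(9)*conj(1) + 1*(1)*conj(1) + 2*(1)*conj(-1) + 2*(1)*conj(-1) + 2*(5)*conj(1)]
      = (1/8)[(9) + (1) + (-2) + (-2) + (10)] = 16/8 = 2
  <chi_rho, chi_5> = (1/8)[1*(9)*conj(2) + 1*(1)*conj(-2) + 2*(1)*conj(0) + 2*(1)*conj(0) + 2*(5)*conj(0)]
      = (1/8)[(18) + (-2) + (0) + (0) + (0)] = 16/8 = 2
Dimension check: dim(rho) = sum (mult * dim) = 3*1 + 0*1 + 0*1 + 2*1 + 2*2 = 9 = chi_rho(e) = 9.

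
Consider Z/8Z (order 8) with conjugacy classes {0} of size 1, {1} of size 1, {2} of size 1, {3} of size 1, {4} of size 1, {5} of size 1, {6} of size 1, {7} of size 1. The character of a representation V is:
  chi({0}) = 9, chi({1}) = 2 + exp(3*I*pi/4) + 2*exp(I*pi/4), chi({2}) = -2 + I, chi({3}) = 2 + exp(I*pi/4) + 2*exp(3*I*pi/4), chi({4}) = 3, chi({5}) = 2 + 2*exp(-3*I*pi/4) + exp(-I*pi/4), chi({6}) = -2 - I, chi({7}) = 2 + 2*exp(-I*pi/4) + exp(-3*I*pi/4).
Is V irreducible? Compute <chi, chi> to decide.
Not irreducible (reducible): <chi, chi> = 17 > 1.

Details: <chi, chi> = (1/|G|) sum_C |C| * |chi(C)|^2 = (1/8)[1*|9|^2 + 1*|2 + exp(3*I*pi/4) + 2*exp(I*pi/4)|^2 + 1*|-2 + I|^2 + 1*|2 + exp(I*pi/4) + 2*exp(3*I*pi/4)|^2 + 1*|3|^2 + 1*|2 + 2*exp(-3*I*pi/4) + exp(-I*pi/4)|^2 + 1*|-2 - I|^2 + 1*|2 + 2*exp(-I*pi/4) + exp(-3*I*pi/4)|^2]
  = (1/8)[(81) + (9 + 4*exp(-I*pi/4) + 2*exp(-3*I*pi/4) + 2*exp(3*I*pi/4) + 4*exp(I*pi/4)) + (5) + (9 + 4*exp(-3*I*pi/4) + 2*exp(-I*pi/4) + 2*exp(I*pi/4) + 4*exp(3*I*pi/4)) + (9) + (9 + 4*exp(-3*I*pi/4) + 2*exp(-I*pi/4) + 2*exp(I*pi/4) + 4*exp(3*I*pi/4)) + (5) + (9 + 4*exp(-I*pi/4) + 2*exp(-3*I*pi/4) + 2*exp(3*I*pi/4) + 4*exp(I*pi/4))] = 136/8 = 17.
(Exp terms are combined using exp(i*s)*conj(exp(i*t)) = exp(i*(s-t)), and sums of them are collapsed using the identity that for every m > 1 the m distinct m-th roots of unity sum to 0, e.g. 1 + exp(2*I*pi/3) + exp(-2*I*pi/3) = 0.)
A character is irreducible iff <chi, chi> = 1, so this representation is reducible.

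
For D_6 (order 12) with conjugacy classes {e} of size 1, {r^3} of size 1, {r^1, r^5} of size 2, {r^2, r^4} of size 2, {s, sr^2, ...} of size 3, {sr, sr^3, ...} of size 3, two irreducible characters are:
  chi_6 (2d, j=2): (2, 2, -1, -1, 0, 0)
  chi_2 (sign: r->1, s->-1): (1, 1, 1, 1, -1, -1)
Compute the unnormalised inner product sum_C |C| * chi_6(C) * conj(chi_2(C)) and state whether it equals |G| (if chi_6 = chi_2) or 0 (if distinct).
Sum = 0; so <chi_6, chi_2> = 0 (distinct irreducibles are orthogonal).

Derivation: Compute term by term over conjugacy classes (|C| * chi_6(C) * conj(chi_2(C))):
  1*(2)*conj(1) + 1*(2)*conj(1) + 2*(-1)*conj(1) + 2*(-1)*conj(1) + 3*(0)*conj(-1) + 3*(0)*conj(-1)
  = (2) + (2) + (-2) + (-2) + (0) + (0)
  = 0.
Dividing by |G| = 12 gives 0/12 = 0, matching the row-orthogonality relation <chi_6, chi_2> = [chi_6 = chi_2].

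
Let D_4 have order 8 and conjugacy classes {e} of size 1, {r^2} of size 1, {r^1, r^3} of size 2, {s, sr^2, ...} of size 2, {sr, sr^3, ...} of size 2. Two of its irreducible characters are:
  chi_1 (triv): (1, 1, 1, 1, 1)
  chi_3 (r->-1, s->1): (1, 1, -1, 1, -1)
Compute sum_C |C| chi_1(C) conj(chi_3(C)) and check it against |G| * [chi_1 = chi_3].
Sum = 0; so <chi_1, chi_3> = 0 (distinct irreducibles are orthogonal).

Explanation: Compute term by term over conjugacy classes (|C| * chi_1(C) * conj(chi_3(C))):
  1*(1)*conj(1) + 1*(1)*conj(1) + 2*(1)*conj(-1) + 2*(1)*conj(1) + 2*(1)*conj(-1)
  = (1) + (1) + (-2) + (2) + (-2)
  = 0.
Dividing by |G| = 8 gives 0/8 = 0, matching the row-orthogonality relation <chi_1, chi_3> = [chi_1 = chi_3].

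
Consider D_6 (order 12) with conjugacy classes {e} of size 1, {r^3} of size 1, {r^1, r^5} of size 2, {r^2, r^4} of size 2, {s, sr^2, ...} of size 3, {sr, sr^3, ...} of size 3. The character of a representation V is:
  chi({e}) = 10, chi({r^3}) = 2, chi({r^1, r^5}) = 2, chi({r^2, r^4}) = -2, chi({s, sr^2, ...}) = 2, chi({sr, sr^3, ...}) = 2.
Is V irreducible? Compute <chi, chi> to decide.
Not irreducible (reducible): <chi, chi> = 12 > 1.

Justification: <chi, chi> = (1/|G|) sum_C |C| * |chi(C)|^2 = (1/12)[1*|10|^2 + 1*|2|^2 + 2*|2|^2 + 2*|-2|^2 + 3*|2|^2 + 3*|2|^2]
  = (1/12)[(100) + (4) + (8) + (8) + (12) + (12)] = 144/12 = 12.
A character is irreducible iff <chi, chi> = 1, so this representation is reducible.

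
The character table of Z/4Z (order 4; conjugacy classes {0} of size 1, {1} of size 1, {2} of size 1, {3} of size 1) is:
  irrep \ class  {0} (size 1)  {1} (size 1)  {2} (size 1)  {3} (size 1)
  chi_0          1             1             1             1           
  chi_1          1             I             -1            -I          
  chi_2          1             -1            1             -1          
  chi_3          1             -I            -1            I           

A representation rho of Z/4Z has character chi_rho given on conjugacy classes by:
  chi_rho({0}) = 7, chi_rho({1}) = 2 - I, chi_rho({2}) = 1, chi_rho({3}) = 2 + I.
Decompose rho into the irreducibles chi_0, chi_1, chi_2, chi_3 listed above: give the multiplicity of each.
Multiplicities: chi_0: 3, chi_1: 1, chi_2: 1, chi_3: 2.

Use <chi_rho, chi> = (1/|G|) sum_C |C| * chi_rho(C) * conj(chi(C)) with |G| = 4 for each irreducible chi in the table:
  <chi_rho, chi_0> = (1/4)[1*(7)*conj(1) + 1*(2 - I)*conj(1) + 1*(1)*conj(1) + 1*(2 + I)*conj(1)]
      = (1/4)[(7) + (2 - I) + (1) + (2 + I)] = 12/4 = 3
  <chi_rho, chi_1> = (1/4)[1*(7)*conj(1) + 1*(2 - I)*conj(I) + 1*(1)*conj(-1) + 1*(2 + I)*conj(-I)]
      = (1/4)[(7) + (-1 - 2*I) + (-1) + (-1 + 2*I)] = 4/4 = 1
  <chi_rho, chi_2> = (1/4)[1*(7)*conj(1) + 1*(2 - I)*conj(-1) + 1*(1)*conj(1) + 1*(2 + I)*conj(-1)]
      = (1/4)[(7) + (-2 + I) + (1) + (-2 - I)] = 4/4 = 1
  <chi_rho, chi_3> = (1/4)[1*(7)*conj(1) + 1*(2 - I)*conj(-I) + 1*(1)*conj(-1) + 1*(2 + I)*conj(I)]
      = (1/4)[(7) + (1 + 2*I) + (-1) + (1 - 2*I)] = 8/4 = 2
(Exp terms are combined using exp(i*s)*conj(exp(i*t)) = exp(i*(s-t)), and sums of them are collapsed using the identity that for every m > 1 the m distinct m-th roots of unity sum to 0, e.g. 1 + exp(2*I*pi/3) + exp(-2*I*pi/3) = 0.)
Dimension check: dim(rho) = sum (mult * dim) = 3*1 + 1*1 + 1*1 + 2*1 = 7 = chi_rho(e) = 7.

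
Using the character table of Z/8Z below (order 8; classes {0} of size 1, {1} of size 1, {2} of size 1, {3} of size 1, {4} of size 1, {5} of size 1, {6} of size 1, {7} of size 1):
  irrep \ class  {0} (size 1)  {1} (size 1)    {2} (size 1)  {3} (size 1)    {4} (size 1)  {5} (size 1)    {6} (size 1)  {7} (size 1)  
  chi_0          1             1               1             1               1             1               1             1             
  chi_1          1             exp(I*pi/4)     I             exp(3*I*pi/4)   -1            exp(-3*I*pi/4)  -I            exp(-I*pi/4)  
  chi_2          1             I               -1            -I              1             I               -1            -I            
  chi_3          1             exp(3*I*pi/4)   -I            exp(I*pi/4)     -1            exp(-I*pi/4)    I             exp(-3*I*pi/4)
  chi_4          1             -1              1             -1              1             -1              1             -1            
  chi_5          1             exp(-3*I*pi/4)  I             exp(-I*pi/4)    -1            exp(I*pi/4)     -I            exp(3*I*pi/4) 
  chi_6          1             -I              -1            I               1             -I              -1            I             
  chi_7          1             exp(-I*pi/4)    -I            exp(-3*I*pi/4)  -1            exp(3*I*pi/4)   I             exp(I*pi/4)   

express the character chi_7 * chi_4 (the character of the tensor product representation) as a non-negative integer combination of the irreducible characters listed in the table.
chi_7 tensor chi_4 = chi_3 (all other irreducibles have multiplicity 0).

Argument: The character of a tensor product is the pointwise product (chi_7 * chi_4)(C) = chi_7(C) * chi_4(C):
  {0}: (1)*(1), {1}: (exp(-I*pi/4))*(-1), {2}: (-I)*(1), {3}: (exp(-3*I*pi/4))*(-1), {4}: (-1)*(1), {5}: (exp(3*I*pi/4))*(-1), {6}: (I)*(1), {7}: (exp(I*pi/4))*(-1)
so (chi_7 * chi_4) takes values
  {0} -> 1, {1} -> -exp(-I*pi/4), {2} -> -I, {3} -> -exp(-3*I*pi/4), {4} -> -1, {5} -> -exp(3*I*pi/4), {6} -> I, {7} -> -exp(I*pi/4).
Now take the inner product of this character with each irreducible chi from the table, <chi_7*chi_4, chi> = (1/8) sum_C |C| (chi_7*chi_4)(C) conj(chi(C)):
  <chi_7*chi_4, chi_0> = (1/8)[1*(1)*conj(1) + 1*(-exp(-I*pi/4))*conj(1) + 1*(-I)*conj(1) + 1*(-exp(-3*I*pi/4))*conj(1) + 1*(-1)*conj(1) + 1*(-exp(3*I*pi/4))*conj(1) + 1*(I)*conj(1) + 1*(-exp(I*pi/4))*conj(1)]
      = (1/8)[(1) + (-exp(-I*pi/4)) + (-I) + (-exp(-3*I*pi/4)) + (-1) + (-exp(3*I*pi/4)) + (I) + (-exp(I*pi/4))] = 0/8 = 0
  <chi_7*chi_4, chi_1> = (1/8)[1*(1)*conj(1) + 1*(-exp(-I*pi/4))*conj(exp(I*pi/4)) + 1*(-I)*conj(I) + 1*(-exp(-3*I*pi/4))*conj(exp(3*I*pi/4)) + 1*(-1)*conj(-1) + 1*(-exp(3*I*pi/4))*conj(exp(-3*I*pi/4)) + 1*(I)*conj(-I) + 1*(-exp(I*pi/4))*conj(exp(-I*pi/4))]
      = (1/8)[(1) + (I) + (-1) + (-I) + (1) + (I) + (-1) + (-I)] = 0/8 = 0
  <chi_7*chi_4, chi_2> = (1/8)[1*(1)*conj(1) + 1*(-exp(-I*pi/4))*conj(I) + 1*(-I)*conj(-1) + 1*(-exp(-3*I*pi/4))*conj(-I) + 1*(-1)*conj(1) + 1*(-exp(3*I*pi/4))*conj(I) + 1*(I)*conj(-1) + 1*(-exp(I*pi/4))*conj(-I)]
      = (1/8)[(1) + (exp(I*pi/4)) + (I) + (-exp(-I*pi/4)) + (-1) + (exp(-3*I*pi/4)) + (-I) + (-exp(3*I*pi/4))] = 0/8 = 0
  <chi_7*chi_4, chi_3> = (1/8)[1*(1)*conj(1) + 1*(-exp(-I*pi/4))*conj(exp(3*I*pi/4)) + 1*(-I)*conj(-I) + 1*(-exp(-3*I*pi/4))*conj(exp(I*pi/4)) + 1*(-1)*conj(-1) + 1*(-exp(3*I*pi/4))*conj(exp(-I*pi/4)) + 1*(I)*conj(I) + 1*(-exp(I*pi/4))*conj(exp(-3*I*pi/4))]
      = (1/8)[(1) + (1) + (1) + (1) + (1) + (1) + (1) + (1)] = 8/8 = 1
  <chi_7*chi_4, chi_4> = (1/8)[1*(1)*conj(1) + 1*(-exp(-I*pi/4))*conj(-1) + 1*(-I)*conj(1) + 1*(-exp(-3*I*pi/4))*conj(-1) + 1*(-1)*conj(1) + 1*(-exp(3*I*pi/4))*conj(-1) + 1*(I)*conj(1) + 1*(-exp(I*pi/4))*conj(-1)]
      = (1/8)[(1) + (exp(-I*pi/4)) + (-I) + (exp(-3*I*pi/4)) + (-1) + (exp(3*I*pi/4)) + (I) + (exp(I*pi/4))] = 0/8 = 0
  <chi_7*chi_4, chi_5> = (1/8)[1*(1)*conj(1) + 1*(-exp(-I*pi/4))*conj(exp(-3*I*pi/4)) + 1*(-I)*conj(I) + 1*(-exp(-3*I*pi/4))*conj(exp(-I*pi/4)) + 1*(-1)*conj(-1) + 1*(-exp(3*I*pi/4))*conj(exp(I*pi/4)) + 1*(I)*conj(-I) + 1*(-exp(I*pi/4))*conj(exp(3*I*pi/4))]
      = (1/8)[(1) + (-I) + (-1) + (I) + (1) + (-I) + (-1) + (I)] = 0/8 = 0
  <chi_7*chi_4, chi_6> = (1/8)[1*(1)*conj(1) + 1*(-exp(-I*pi/4))*conj(-I) + 1*(-I)*conj(-1) + 1*(-exp(-3*I*pi/4))*conj(I) + 1*(-1)*conj(1) + 1*(-exp(3*I*pi/4))*conj(-I) + 1*(I)*conj(-1) + 1*(-exp(I*pi/4))*conj(I)]
      = (1/8)[(1) + (-exp(I*pi/4)) + (I) + (exp(-I*pi/4)) + (-1) + (-exp(-3*I*pi/4)) + (-I) + (exp(3*I*pi/4))] = 0/8 = 0
  <chi_7*chi_4, chi_7> = (1/8)[1*(1)*conj(1) + 1*(-exp(-I*pi/4))*conj(exp(-I*pi/4)) + 1*(-I)*conj(-I) + 1*(-exp(-3*I*pi/4))*conj(exp(-3*I*pi/4)) + 1*(-1)*conj(-1) + 1*(-exp(3*I*pi/4))*conj(exp(3*I*pi/4)) + 1*(I)*conj(I) + 1*(-exp(I*pi/4))*conj(exp(I*pi/4))]
      = (1/8)[(1) + (-1) + (1) + (-1) + (1) + (-1) + (1) + (-1)] = 0/8 = 0
(Exp terms are combined using exp(i*s)*conj(exp(i*t)) = exp(i*(s-t)), and sums of them are collapsed using the identity that for every m > 1 the m distinct m-th roots of unity sum to 0, e.g. 1 + exp(2*I*pi/3) + exp(-2*I*pi/3) = 0.)
Hence the multiplicities are chi_3: 1. Dimension check: dim(chi_7)*dim(chi_4) = 1*1 = 1 and sum (mult * dim) = 1*1 = 1.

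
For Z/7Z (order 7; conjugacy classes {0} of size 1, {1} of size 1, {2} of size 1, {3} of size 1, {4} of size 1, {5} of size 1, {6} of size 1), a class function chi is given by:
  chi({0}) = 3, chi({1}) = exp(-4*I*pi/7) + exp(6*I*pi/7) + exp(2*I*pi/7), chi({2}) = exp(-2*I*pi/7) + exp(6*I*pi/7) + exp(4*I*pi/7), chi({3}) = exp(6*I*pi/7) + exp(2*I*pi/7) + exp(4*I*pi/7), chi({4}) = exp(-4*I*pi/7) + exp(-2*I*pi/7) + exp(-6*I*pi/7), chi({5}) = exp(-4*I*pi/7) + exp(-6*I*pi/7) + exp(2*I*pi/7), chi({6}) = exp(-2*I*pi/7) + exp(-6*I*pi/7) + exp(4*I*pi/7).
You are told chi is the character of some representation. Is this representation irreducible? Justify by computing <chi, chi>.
Not irreducible (reducible): <chi, chi> = 3 > 1.

Why: <chi, chi> = (1/|G|) sum_C |C| * |chi(C)|^2 = (1/7)[1*|3|^2 + 1*|exp(-4*I*pi/7) + exp(6*I*pi/7) + exp(2*I*pi/7)|^2 + 1*|exp(-2*I*pi/7) + exp(6*I*pi/7) + exp(4*I*pi/7)|^2 + 1*|exp(6*I*pi/7) + exp(2*I*pi/7) + exp(4*I*pi/7)|^2 + 1*|exp(-4*I*pi/7) + exp(-2*I*pi/7) + exp(-6*I*pi/7)|^2 + 1*|exp(-4*I*pi/7) + exp(-6*I*pi/7) + exp(2*I*pi/7)|^2 + 1*|exp(-2*I*pi/7) + exp(-6*I*pi/7) + exp(4*I*pi/7)|^2]
  = (1/7)[(9) + (3 + 2*exp(-4*I*pi/7) + exp(-6*I*pi/7) + exp(6*I*pi/7) + 2*exp(4*I*pi/7)) + (3 + 2*exp(-6*I*pi/7) + exp(-2*I*pi/7) + exp(2*I*pi/7) + 2*exp(6*I*pi/7)) + (3 + 2*exp(-2*I*pi/7) + exp(-4*I*pi/7) + exp(4*I*pi/7) + 2*exp(2*I*pi/7)) + (3 + 2*exp(-2*I*pi/7) + exp(-4*I*pi/7) + exp(4*I*pi/7) + 2*exp(2*I*pi/7)) + (3 + 2*exp(-6*I*pi/7) + exp(-2*I*pi/7) + exp(2*I*pi/7) + 2*exp(6*I*pi/7)) + (3 + 2*exp(-4*I*pi/7) + exp(-6*I*pi/7) + exp(6*I*pi/7) + 2*exp(4*I*pi/7))] = 21/7 = 3.
(Exp terms are combined using exp(i*s)*conj(exp(i*t)) = exp(i*(s-t)), and sums of them are collapsed using the identity that for every m > 1 the m distinct m-th roots of unity sum to 0, e.g. 1 + exp(2*I*pi/3) + exp(-2*I*pi/3) = 0.)
A character is irreducible iff <chi, chi> = 1, so this representation is reducible.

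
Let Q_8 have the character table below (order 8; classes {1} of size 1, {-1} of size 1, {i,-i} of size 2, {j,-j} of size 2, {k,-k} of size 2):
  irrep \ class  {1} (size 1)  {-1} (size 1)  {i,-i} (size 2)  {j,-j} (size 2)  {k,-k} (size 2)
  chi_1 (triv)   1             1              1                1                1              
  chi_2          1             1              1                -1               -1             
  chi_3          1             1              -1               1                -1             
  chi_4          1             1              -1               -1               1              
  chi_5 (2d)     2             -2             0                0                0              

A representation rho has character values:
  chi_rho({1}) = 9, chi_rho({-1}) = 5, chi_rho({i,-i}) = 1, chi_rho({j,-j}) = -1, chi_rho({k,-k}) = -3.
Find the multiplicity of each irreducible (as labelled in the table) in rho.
Multiplicities: chi_1: 1, chi_2: 3, chi_3: 2, chi_4: 1, chi_5: 1.

Argument: Use <chi_rho, chi> = (1/|G|) sum_C |C| * chi_rho(C) * conj(chi(C)) with |G| = 8 for each irreducible chi in the table:
  <chi_rho, chi_1> = (1/8)[1*(9)*conj(1) + 1*(5)*conj(1) + 2*(1)*conj(1) + 2*(-1)*conj(1) + 2*(-3)*conj(1)]
      = (1/8)[(9) + (5) + (2) + (-2) + (-6)] = 8/8 = 1
  <chi_rho, chi_2> = (1/8)[1*(9)*conj(1) + 1*(5)*conj(1) + 2*(1)*conj(1) + 2*(-1)*conj(-1) + 2*(-3)*conj(-1)]
      = (1/8)[(9) + (5) + (2) + (2) + (6)] = 24/8 = 3
  <chi_rho, chi_3> = (1/8)[1*(9)*conj(1) + 1*(5)*conj(1) + 2*(1)*conj(-1) + 2*(-1)*conj(1) + 2*(-3)*conj(-1)]
      = (1/8)[(9) + (5) + (-2) + (-2) + (6)] = 16/8 = 2
  <chi_rho, chi_4> = (1/8)[1*(9)*conj(1) + 1*(5)*conj(1) + 2*(1)*conj(-1) + 2*(-1)*conj(-1) + 2*(-3)*conj(1)]
      = (1/8)[(9) + (5) + (-2) + (2) + (-6)] = 8/8 = 1
  <chi_rho, chi_5> = (1/8)[1*(9)*conj(2) + 1*(5)*conj(-2) + 2*(1)*conj(0) + 2*(-1)*conj(0) + 2*(-3)*conj(0)]
      = (1/8)[(18) + (-10) + (0) + (0) + (0)] = 8/8 = 1
Dimension check: dim(rho) = sum (mult * dim) = 1*1 + 3*1 + 2*1 + 1*1 + 1*2 = 9 = chi_rho(e) = 9.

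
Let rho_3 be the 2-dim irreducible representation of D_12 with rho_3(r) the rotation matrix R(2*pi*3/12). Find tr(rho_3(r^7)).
chi_{rho_3}(r^7) = 2*cos(2*pi*3*7/12) = 0

Why: rho_3(r^7) is rotation by angle 2*pi*3*7/12, whose trace is 2*cos(2*pi*3*7/12) = 0.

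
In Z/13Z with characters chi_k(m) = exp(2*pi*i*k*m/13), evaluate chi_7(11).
chi_7(11) = zeta_13^77 = exp(-2*I*pi/13)

Justification: chi_7(11) = zeta_13^(7*11) = zeta_13^77. Since zeta_13^13 = 1, this equals zeta_13^12 = exp(2*pi*i*12/13) = exp(-2*I*pi/13).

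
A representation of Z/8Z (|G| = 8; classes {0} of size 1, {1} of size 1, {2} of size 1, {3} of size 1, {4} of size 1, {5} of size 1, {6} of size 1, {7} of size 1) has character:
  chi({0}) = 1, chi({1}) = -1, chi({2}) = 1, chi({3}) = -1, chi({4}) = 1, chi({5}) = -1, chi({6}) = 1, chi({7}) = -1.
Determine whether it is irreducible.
Irreducible: <chi, chi> = 1.

Solution. <chi, chi> = (1/|G|) sum_C |C| * |chi(C)|^2 = (1/8)[1*|1|^2 + 1*|-1|^2 + 1*|1|^2 + 1*|-1|^2 + 1*|1|^2 + 1*|-1|^2 + 1*|1|^2 + 1*|-1|^2]
  = (1/8)[(1) + (1) + (1) + (1) + (1) + (1) + (1) + (1)] = 8/8 = 1.
(Exp terms are combined using exp(i*s)*conj(exp(i*t)) = exp(i*(s-t)), and sums of them are collapsed using the identity that for every m > 1 the m distinct m-th roots of unity sum to 0, e.g. 1 + exp(2*I*pi/3) + exp(-2*I*pi/3) = 0.)
A character is irreducible iff <chi, chi> = 1, so this representation is irreducible.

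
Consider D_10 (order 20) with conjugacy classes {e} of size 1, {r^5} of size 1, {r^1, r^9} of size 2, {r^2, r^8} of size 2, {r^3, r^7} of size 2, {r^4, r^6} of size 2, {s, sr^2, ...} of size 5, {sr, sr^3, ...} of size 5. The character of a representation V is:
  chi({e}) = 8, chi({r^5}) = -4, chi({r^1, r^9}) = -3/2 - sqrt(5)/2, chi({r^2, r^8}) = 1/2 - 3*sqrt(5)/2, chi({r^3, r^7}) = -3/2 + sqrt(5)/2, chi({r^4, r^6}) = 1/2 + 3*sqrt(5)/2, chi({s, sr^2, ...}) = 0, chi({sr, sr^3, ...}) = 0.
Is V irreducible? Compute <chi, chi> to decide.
Not irreducible (reducible): <chi, chi> = 7 > 1.

Working: <chi, chi> = (1/|G|) sum_C |C| * |chi(C)|^2 = (1/20)[1*|8|^2 + 1*|-4|^2 + 2*|-3/2 - sqrt(5)/2|^2 + 2*|1/2 - 3*sqrt(5)/2|^2 + 2*|-3/2 + sqrt(5)/2|^2 + 2*|1/2 + 3*sqrt(5)/2|^2 + 5*|0|^2 + 5*|0|^2]
  = (1/20)[(64) + (16) + (3*sqrt(5) + 7) + (23 - 3*sqrt(5)) + (7 - 3*sqrt(5)) + (3*sqrt(5) + 23) + (0) + (0)] = 140/20 = 7.
A character is irreducible iff <chi, chi> = 1, so this representation is reducible.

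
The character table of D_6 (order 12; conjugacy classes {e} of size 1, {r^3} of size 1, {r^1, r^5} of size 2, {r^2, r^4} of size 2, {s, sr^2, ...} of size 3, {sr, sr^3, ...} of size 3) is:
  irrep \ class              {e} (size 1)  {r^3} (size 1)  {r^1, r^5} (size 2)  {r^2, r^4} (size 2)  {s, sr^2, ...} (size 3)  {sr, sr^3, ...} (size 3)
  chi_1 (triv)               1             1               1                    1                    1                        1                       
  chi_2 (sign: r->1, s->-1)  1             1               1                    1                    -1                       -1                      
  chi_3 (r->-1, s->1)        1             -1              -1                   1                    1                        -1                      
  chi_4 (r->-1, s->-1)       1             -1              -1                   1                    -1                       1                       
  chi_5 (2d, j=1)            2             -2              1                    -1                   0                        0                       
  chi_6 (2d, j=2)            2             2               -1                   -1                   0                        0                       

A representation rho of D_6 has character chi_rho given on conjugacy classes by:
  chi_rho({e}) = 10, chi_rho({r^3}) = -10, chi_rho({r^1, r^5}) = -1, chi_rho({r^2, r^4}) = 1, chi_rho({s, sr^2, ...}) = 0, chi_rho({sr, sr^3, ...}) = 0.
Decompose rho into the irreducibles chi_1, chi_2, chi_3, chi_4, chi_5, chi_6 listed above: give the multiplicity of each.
Multiplicities: chi_1: 0, chi_2: 0, chi_3: 2, chi_4: 2, chi_5: 3, chi_6: 0.

Details: Use <chi_rho, chi> = (1/|G|) sum_C |C| * chi_rho(C) * conj(chi(C)) with |G| = 12 for each irreducible chi in the table:
  <chi_rho, chi_1> = (1/12)[1*(10)*conj(1) + 1*(-10)*conj(1) + 2*(-1)*conj(1) + 2*(1)*conj(1) + 3*(0)*conj(1) + 3*(0)*conj(1)]
      = (1/12)[(10) + (-10) + (-2) + (2) + (0) + (0)] = 0/12 = 0
  <chi_rho, chi_2> = (1/12)[1*(10)*conj(1) + 1*(-10)*conj(1) + 2*(-1)*conj(1) + 2*(1)*conj(1) + 3*(0)*conj(-1) + 3*(0)*conj(-1)]
      = (1/12)[(10) + (-10) + (-2) + (2) + (0) + (0)] = 0/12 = 0
  <chi_rho, chi_3> = (1/12)[1*(10)*conj(1) + 1*(-10)*conj(-1) + 2*(-1)*conj(-1) + 2*(1)*conj(1) + 3*(0)*conj(1) + 3*(0)*conj(-1)]
      = (1/12)[(10) + (10) + (2) + (2) + (0) + (0)] = 24/12 = 2
  <chi_rho, chi_4> = (1/12)[1*(10)*conj(1) + 1*(-10)*conj(-1) + 2*(-1)*conj(-1) + 2*(1)*conj(1) + 3*(0)*conj(-1) + 3*(0)*conj(1)]
      = (1/12)[(10) + (10) + (2) + (2) + (0) + (0)] = 24/12 = 2
  <chi_rho, chi_5> = (1/12)[1*(10)*conj(2) + 1*(-10)*conj(-2) + 2*(-1)*conj(1) + 2*(1)*conj(-1) + 3*(0)*conj(0) + 3*(0)*conj(0)]
      = (1/12)[(20) + (20) + (-2) + (-2) + (0) + (0)] = 36/12 = 3
  <chi_rho, chi_6> = (1/12)[1*(10)*conj(2) + 1*(-10)*conj(2) + 2*(-1)*conj(-1) + 2*(1)*conj(-1) + 3*(0)*conj(0) + 3*(0)*conj(0)]
      = (1/12)[(20) + (-20) + (2) + (-2) + (0) + (0)] = 0/12 = 0
Dimension check: dim(rho) = sum (mult * dim) = 0*1 + 0*1 + 2*1 + 2*1 + 3*2 + 0*2 = 10 = chi_rho(e) = 10.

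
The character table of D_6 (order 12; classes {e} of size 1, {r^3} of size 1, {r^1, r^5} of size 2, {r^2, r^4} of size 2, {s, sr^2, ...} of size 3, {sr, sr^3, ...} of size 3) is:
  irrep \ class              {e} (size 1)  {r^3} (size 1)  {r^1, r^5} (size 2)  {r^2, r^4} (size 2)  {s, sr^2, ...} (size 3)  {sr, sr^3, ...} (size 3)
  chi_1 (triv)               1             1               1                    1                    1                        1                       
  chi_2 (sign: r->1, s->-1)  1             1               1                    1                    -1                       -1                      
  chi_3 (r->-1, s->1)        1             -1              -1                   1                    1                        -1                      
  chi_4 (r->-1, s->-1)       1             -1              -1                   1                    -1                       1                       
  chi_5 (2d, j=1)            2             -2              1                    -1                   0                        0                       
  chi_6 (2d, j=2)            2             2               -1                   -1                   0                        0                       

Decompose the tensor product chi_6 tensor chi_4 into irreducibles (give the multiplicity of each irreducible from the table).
chi_6 tensor chi_4 = chi_5 (all other irreducibles have multiplicity 0).

Why: The character of a tensor product is the pointwise product (chi_6 * chi_4)(C) = chi_6(C) * chi_4(C):
  {e}: (2)*(1), {r^3}: (2)*(-1), {r^1, r^5}: (-1)*(-1), {r^2, r^4}: (-1)*(1), {s, sr^2, ...}: (0)*(-1), {sr, sr^3, ...}: (0)*(1)
so (chi_6 * chi_4) takes values
  {e} -> 2, {r^3} -> -2, {r^1, r^5} -> 1, {r^2, r^4} -> -1, {s, sr^2, ...} -> 0, {sr, sr^3, ...} -> 0.
Now take the inner product of this character with each irreducible chi from the table, <chi_6*chi_4, chi> = (1/12) sum_C |C| (chi_6*chi_4)(C) conj(chi(C)):
  <chi_6*chi_4, chi_1> = (1/12)[1*(2)*conj(1) + 1*(-2)*conj(1) + 2*(1)*conj(1) + 2*(-1)*conj(1) + 3*(0)*conj(1) + 3*(0)*conj(1)]
      = (1/12)[(2) + (-2) + (2) + (-2) + (0) + (0)] = 0/12 = 0
  <chi_6*chi_4, chi_2> = (1/12)[1*(2)*conj(1) + 1*(-2)*conj(1) + 2*(1)*conj(1) + 2*(-1)*conj(1) + 3*(0)*conj(-1) + 3*(0)*conj(-1)]
      = (1/12)[(2) + (-2) + (2) + (-2) + (0) + (0)] = 0/12 = 0
  <chi_6*chi_4, chi_3> = (1/12)[1*(2)*conj(1) + 1*(-2)*conj(-1) + 2*(1)*conj(-1) + 2*(-1)*conj(1) + 3*(0)*conj(1) + 3*(0)*conj(-1)]
      = (1/12)[(2) + (2) + (-2) + (-2) + (0) + (0)] = 0/12 = 0
  <chi_6*chi_4, chi_4> = (1/12)[1*(2)*conj(1) + 1*(-2)*conj(-1) + 2*(1)*conj(-1) + 2*(-1)*conj(1) + 3*(0)*conj(-1) + 3*(0)*conj(1)]
      = (1/12)[(2) + (2) + (-2) + (-2) + (0) + (0)] = 0/12 = 0
  <chi_6*chi_4, chi_5> = (1/12)[1*(2)*conj(2) + 1*(-2)*conj(-2) + 2*(1)*conj(1) + 2*(-1)*conj(-1) + 3*(0)*conj(0) + 3*(0)*conj(0)]
      = (1/12)[(4) + (4) + (2) + (2) + (0) + (0)] = 12/12 = 1
  <chi_6*chi_4, chi_6> = (1/12)[1*(2)*conj(2) + 1*(-2)*conj(2) + 2*(1)*conj(-1) + 2*(-1)*conj(-1) + 3*(0)*conj(0) + 3*(0)*conj(0)]
      = (1/12)[(4) + (-4) + (-2) + (2) + (0) + (0)] = 0/12 = 0
Hence the multiplicities are chi_5: 1. Dimension check: dim(chi_6)*dim(chi_4) = 2*1 = 2 and sum (mult * dim) = 1*2 = 2.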